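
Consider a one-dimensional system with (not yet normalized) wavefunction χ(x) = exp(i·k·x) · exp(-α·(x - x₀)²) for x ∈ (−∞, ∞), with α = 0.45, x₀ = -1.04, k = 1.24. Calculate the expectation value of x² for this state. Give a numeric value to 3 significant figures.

1.64

⟨x²⟩ = ∫ x²·|χ|² dx / ∫|χ|² dx (integrals over the domain).
Gaussian moments (u = x − x₀): ∫u^(2j)·e^(−2αu²) du = (2j−1)!!/(4α)^j · √(π/(2α)), odd powers integrate to 0; here √(π/(2α)) = 1.8683.
State is unnormalized: ∫|χ|² dx = 1.8683, and ∫χ*·x²·χ dx = 3.0587, so ⟨x²⟩ = 3.0587 / 1.8683.
⟨x²⟩ = 1.6372.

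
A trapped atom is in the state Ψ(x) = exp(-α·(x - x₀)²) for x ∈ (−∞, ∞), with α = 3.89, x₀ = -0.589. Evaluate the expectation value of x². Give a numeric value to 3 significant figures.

⟨x²⟩ = ∫ x²·|Ψ|² dx / ∫|Ψ|² dx (integrals over the domain).
Gaussian moments (u = x − x₀): ∫u^(2j)·e^(−2αu²) du = (2j−1)!!/(4α)^j · √(π/(2α)), odd powers integrate to 0; here √(π/(2α)) = 0.63546.
State is unnormalized: ∫|Ψ|² dx = 0.63546, and ∫Ψ*·x²·Ψ dx = 0.26129, so ⟨x²⟩ = 0.26129 / 0.63546.
⟨x²⟩ = 0.41119.

0.411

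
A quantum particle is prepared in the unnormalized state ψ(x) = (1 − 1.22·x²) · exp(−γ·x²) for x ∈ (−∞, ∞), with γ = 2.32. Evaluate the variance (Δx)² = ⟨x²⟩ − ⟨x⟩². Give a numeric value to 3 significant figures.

0.0643

Compute ⟨x⟩ and ⟨x²⟩ separately, then (Δx)² = ⟨x²⟩ − ⟨x⟩².
Expand each integrand as polynomial × e^(−2γx²) and use ∫x^(2j)·e^(−2γx²) dx = (2j−1)!!/(4γ)^j · √(π/(2γ)), odd powers → 0; here √(π/(2γ)) = 0.82284.
Normalization: ∫|ψ|² dx = 0.64915.
⟨x⟩ = 0.0000 and ⟨x²⟩ = 0.064260.
(Δx)² = 0.064260 − (0.0000)² = 0.064260.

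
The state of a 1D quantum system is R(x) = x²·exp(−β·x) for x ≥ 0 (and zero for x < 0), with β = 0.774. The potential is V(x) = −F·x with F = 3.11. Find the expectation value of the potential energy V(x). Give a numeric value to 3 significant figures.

-10.0

⟨V⟩ = ∫ V(x)·|R|² dx / ∫|R|² dx.
Every integrand reduces to terms xʲ·e^(−2βx) on [0, ∞); use ∫₀^∞ xʲ·e^(−2βx) dx = j!/(2β)^(j+1).
State is unnormalized: ∫|R|² dx = 2.7000, and ∫R*·V(x)·R dx = -27.122, so ⟨V⟩ = -27.122 / 2.7000.
⟨V⟩ = -10.045.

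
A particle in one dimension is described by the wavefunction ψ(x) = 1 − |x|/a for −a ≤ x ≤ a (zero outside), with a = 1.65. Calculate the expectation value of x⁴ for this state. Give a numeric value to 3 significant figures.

⟨x⁴⟩ = ∫ x⁴·|ψ|² dx / ∫|ψ|² dx (integrals over the domain).
ψ is even, so ∫ over [−a, a] = 2∫₀ᵃ with ψ = 1 − x/a there: ∫₀ᵃ (1 − x/a)² dx = a/3, ∫₀ᵃ x²(1 − x/a)² dx = a³/30, ∫₀ᵃ x⁴(1 − x/a)² dx = a⁵/105.
State is unnormalized: ∫|ψ|² dx = 1.1000, and ∫ψ*·x⁴·ψ dx = 0.23295, so ⟨x⁴⟩ = 0.23295 / 1.1000.
⟨x⁴⟩ = 0.21177.

0.212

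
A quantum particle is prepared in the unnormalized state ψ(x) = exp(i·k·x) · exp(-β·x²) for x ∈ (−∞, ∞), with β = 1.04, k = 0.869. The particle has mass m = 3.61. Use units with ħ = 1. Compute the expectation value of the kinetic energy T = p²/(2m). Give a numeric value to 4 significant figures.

T = −(ħ²/2m) d²/dx², so ⟨T⟩ = −(ħ²/2m) ∫ ψ*·ψ'' dx / ∫|ψ|² dx; with m = 3.61.
Gaussian moments: ∫x^(2j)·e^(−2βx²) dx = (2j−1)!!/(4β)^j · √(π/(2β)), odd powers integrate to 0; here √(π/(2β)) = 1.2290. Derivatives: ψ′ = (ik − 2βx)·ψ, ψ″ = ((ik − 2βx)² − 2β)·ψ; the odd-in-x pieces drop out.
State is unnormalized: ∫|ψ|² dx = 1.2290, and ∫ψ*·(−ħ²/2m · ψ'') dx = 0.30557, so ⟨T⟩ = 0.30557 / 1.2290.
⟨T⟩ = 0.24864.

0.2486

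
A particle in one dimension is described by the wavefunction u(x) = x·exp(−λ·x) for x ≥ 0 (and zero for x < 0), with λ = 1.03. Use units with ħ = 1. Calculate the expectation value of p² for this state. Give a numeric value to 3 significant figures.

p² u = −ħ² d²u/dx²; ⟨p²⟩ = −ħ² ∫ u*·u'' dx / ∫|u|² dx.
Differentiate x·exp(−λ·x) with the product rule; every integrand then reduces to terms xʲ·e^(−2λx) on [0, ∞), with ∫₀^∞ xʲ·e^(−2λx) dx = j!/(2λ)^(j+1).
State is unnormalized: ∫|u|² dx = 0.22879, and ∫u*·(−ħ² u'') dx = 0.24272, so ⟨p²⟩ = 0.24272 / 0.22879.
⟨p²⟩ = 1.0609.

1.06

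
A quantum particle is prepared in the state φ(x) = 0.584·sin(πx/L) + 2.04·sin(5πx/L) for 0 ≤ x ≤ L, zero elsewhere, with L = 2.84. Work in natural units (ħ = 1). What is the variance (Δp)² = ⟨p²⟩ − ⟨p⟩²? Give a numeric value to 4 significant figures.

Compute ⟨p⟩ and ⟨p²⟩ separately; (Δp)² = ⟨p²⟩ − ⟨p⟩².
d²/dx² sin(jπx/L) = −(jπ/L)²·sin(jπx/L); on 0 ≤ x ≤ L, ∫sin²(jπx/L) dx = L/2 and ∫sin(jπx/L)·sin(lπx/L) dx = 0 for j ≠ l, so only diagonal terms survive in ∫|φ|² and ∫φ·φ″; ∫φ·φ′ dx = [φ²/2] between the walls = 0.
Normalization: ∫|φ|² dx = 6.3938.
⟨p⟩ = 0.0000 and ⟨p²⟩ = 28.367.
(Δp)² = 28.367 − (0.0000)² = 28.367.

28.37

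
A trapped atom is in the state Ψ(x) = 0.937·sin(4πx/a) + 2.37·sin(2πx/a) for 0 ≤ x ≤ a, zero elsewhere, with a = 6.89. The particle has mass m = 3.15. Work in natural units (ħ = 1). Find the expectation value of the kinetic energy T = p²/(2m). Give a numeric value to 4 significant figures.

T = −(ħ²/2m) d²/dx², so ⟨T⟩ = −(ħ²/2m) ∫ Ψ*·Ψ'' dx / ∫|Ψ|² dx; with m = 3.15.
d²/dx² sin(jπx/a) = −(jπ/a)²·sin(jπx/a); on 0 ≤ x ≤ a, ∫sin²(jπx/a) dx = a/2 and ∫sin(jπx/a)·sin(lπx/a) dx = 0 for j ≠ l, so only diagonal terms survive in ∫|Ψ|² and ∫Ψ·Ψ″; ∫Ψ·Ψ′ dx = [Ψ²/2] between the walls = 0.
State is unnormalized: ∫|Ψ|² dx = 22.375, and ∫Ψ*·(−ħ²/2m · Ψ'') dx = 4.1513, so ⟨T⟩ = 4.1513 / 22.375.
⟨T⟩ = 0.18553.

0.1855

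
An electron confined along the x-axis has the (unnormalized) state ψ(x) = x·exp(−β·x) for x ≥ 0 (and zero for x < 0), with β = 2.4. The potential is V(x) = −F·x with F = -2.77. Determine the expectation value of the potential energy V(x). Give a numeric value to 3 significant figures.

⟨V⟩ = ∫ V(x)·|ψ|² dx / ∫|ψ|² dx.
Every integrand reduces to terms xʲ·e^(−2βx) on [0, ∞); use ∫₀^∞ xʲ·e^(−2βx) dx = j!/(2β)^(j+1).
State is unnormalized: ∫|ψ|² dx = 0.018084, and ∫ψ*·V(x)·ψ dx = 0.031309, so ⟨V⟩ = 0.031309 / 0.018084.
⟨V⟩ = 1.7313.

1.73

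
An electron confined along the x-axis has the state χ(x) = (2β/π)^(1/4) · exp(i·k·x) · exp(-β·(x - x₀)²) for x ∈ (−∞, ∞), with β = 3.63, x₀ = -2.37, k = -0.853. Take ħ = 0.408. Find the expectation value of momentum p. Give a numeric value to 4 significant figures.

p χ = −iħ dχ/dx; then ⟨p⟩ = ∫ χ*·(pχ) dx.
Gaussian moments (u = x − x₀): ∫u^(2j)·e^(−2βu²) du = (2j−1)!!/(4β)^j · √(π/(2β)), odd powers integrate to 0; here √(π/(2β)) = 0.65782. Derivatives: χ′ = (ik − 2βu)·χ, χ″ = ((ik − 2βu)² − 2β)·χ; the odd-in-u pieces drop out.
⟨p⟩ = -0.34802.

-0.3480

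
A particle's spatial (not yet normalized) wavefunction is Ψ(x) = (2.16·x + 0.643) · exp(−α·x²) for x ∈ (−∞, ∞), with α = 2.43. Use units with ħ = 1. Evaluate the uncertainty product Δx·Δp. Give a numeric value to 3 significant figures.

0.748

Δx = √(⟨x²⟩−⟨x⟩²), Δp = √(⟨p²⟩−⟨p⟩²).
Expand each integrand as polynomial × e^(−2αx²) and use ∫x^(2j)·e^(−2αx²) dx = (2j−1)!!/(4α)^j · √(π/(2α)), odd powers → 0; here √(π/(2α)) = 0.80400. Differentiate with the product rule, d/dx e^(−αx²) = −2αx·e^(−αx²).
Normalization: ∫|Ψ|² dx = 0.71833.
⟨x⟩ = 0.31986, ⟨x²⟩ = 0.21342 ⇒ Δx = 0.33334.
⟨p⟩ = 0.0000, ⟨p²⟩ = 5.0410 ⇒ Δp = 2.2452.
Δx·Δp = 0.74842.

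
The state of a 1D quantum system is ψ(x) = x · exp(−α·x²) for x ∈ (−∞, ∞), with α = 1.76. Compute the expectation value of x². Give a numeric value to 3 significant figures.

⟨x²⟩ = ∫ x²·|ψ|² dx / ∫|ψ|² dx (integrals over the domain).
Expand each integrand as polynomial × e^(−2αx²) and use ∫x^(2j)·e^(−2αx²) dx = (2j−1)!!/(4α)^j · √(π/(2α)), odd powers → 0; here √(π/(2α)) = 0.94472.
State is unnormalized: ∫|ψ|² dx = 0.13419, and ∫ψ*·x²·ψ dx = 0.057185, so ⟨x²⟩ = 0.057185 / 0.13419.
⟨x²⟩ = 0.42614.

0.426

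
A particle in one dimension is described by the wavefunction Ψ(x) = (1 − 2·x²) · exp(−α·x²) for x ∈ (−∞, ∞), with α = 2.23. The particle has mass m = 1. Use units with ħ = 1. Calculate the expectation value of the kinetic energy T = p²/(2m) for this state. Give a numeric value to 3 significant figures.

T = −(ħ²/2m) d²/dx², so ⟨T⟩ = −(ħ²/2m) ∫ Ψ*·Ψ'' dx / ∫|Ψ|² dx; with m = 1.
Expand each integrand as polynomial × e^(−2αx²) and use ∫x^(2j)·e^(−2αx²) dx = (2j−1)!!/(4α)^j · √(π/(2α)), odd powers → 0; here √(π/(2α)) = 0.83928. Differentiate with the product rule, d/dx e^(−αx²) = −2αx·e^(−αx²).
State is unnormalized: ∫|Ψ|² dx = 0.58950, and ∫Ψ*·(−ħ²/2m · Ψ'') dx = 1.6848, so ⟨T⟩ = 1.6848 / 0.58950.
⟨T⟩ = 2.8579.

2.86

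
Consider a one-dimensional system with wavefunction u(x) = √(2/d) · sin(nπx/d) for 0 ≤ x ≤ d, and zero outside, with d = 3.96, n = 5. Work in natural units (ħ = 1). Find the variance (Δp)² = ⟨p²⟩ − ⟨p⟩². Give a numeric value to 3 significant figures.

15.7

Compute ⟨p⟩ and ⟨p²⟩ separately; (Δp)² = ⟨p²⟩ − ⟨p⟩².
d/dx sin(nπx/d) = (nπ/d)·cos(nπx/d) and d²/dx² sin(nπx/d) = −(nπ/d)²·sin(nπx/d); on 0 ≤ x ≤ d, ∫sin²(nπx/d) dx = d/2 and ∫sin(nπx/d)·cos(nπx/d) dx = 0.
⟨p⟩ = 0.0000 and ⟨p²⟩ = 15.734.
(Δp)² = 15.734 − (0.0000)² = 15.734.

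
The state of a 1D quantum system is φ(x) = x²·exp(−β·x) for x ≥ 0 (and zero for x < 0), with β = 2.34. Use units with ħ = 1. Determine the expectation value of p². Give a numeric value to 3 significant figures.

1.83

p² φ = −ħ² d²φ/dx²; ⟨p²⟩ = −ħ² ∫ φ*·φ'' dx / ∫|φ|² dx.
Differentiate x²·exp(−β·x) with the product rule; every integrand then reduces to terms xʲ·e^(−2βx) on [0, ∞), with ∫₀^∞ xʲ·e^(−2βx) dx = j!/(2β)^(j+1).
State is unnormalized: ∫|φ|² dx = 0.010690, and ∫φ*·(−ħ² φ'') dx = 0.019512, so ⟨p²⟩ = 0.019512 / 0.010690.
⟨p²⟩ = 1.8252.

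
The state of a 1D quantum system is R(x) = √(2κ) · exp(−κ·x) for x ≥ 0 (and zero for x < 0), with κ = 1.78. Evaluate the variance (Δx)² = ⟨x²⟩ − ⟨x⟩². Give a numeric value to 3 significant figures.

0.0789

Compute ⟨x⟩ and ⟨x²⟩ separately, then (Δx)² = ⟨x²⟩ − ⟨x⟩².
Every integrand reduces to terms xʲ·e^(−2κx) on [0, ∞); use ∫₀^∞ xʲ·e^(−2κx) dx = j!/(2κ)^(j+1).
⟨x⟩ = 0.28090 and ⟨x²⟩ = 0.15781.
(Δx)² = 0.15781 − (0.28090)² = 0.078904.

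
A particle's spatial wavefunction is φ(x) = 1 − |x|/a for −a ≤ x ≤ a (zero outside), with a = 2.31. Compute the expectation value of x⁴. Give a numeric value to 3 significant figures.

⟨x⁴⟩ = ∫ x⁴·|φ|² dx / ∫|φ|² dx (integrals over the domain).
φ is even, so ∫ over [−a, a] = 2∫₀ᵃ with φ = 1 − x/a there: ∫₀ᵃ (1 − x/a)² dx = a/3, ∫₀ᵃ x²(1 − x/a)² dx = a³/30, ∫₀ᵃ x⁴(1 − x/a)² dx = a⁵/105.
State is unnormalized: ∫|φ|² dx = 1.5400, and ∫φ*·x⁴·φ dx = 1.2529, so ⟨x⁴⟩ = 1.2529 / 1.5400.
⟨x⁴⟩ = 0.81354.

0.814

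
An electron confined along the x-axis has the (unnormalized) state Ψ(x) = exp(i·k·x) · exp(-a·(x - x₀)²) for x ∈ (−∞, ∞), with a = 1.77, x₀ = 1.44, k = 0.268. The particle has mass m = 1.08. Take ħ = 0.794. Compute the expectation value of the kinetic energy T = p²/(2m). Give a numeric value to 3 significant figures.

0.538

T = −(ħ²/2m) d²/dx², so ⟨T⟩ = −(ħ²/2m) ∫ Ψ*·Ψ'' dx / ∫|Ψ|² dx; with m = 1.08.
Gaussian moments (u = x − x₀): ∫u^(2j)·e^(−2au²) du = (2j−1)!!/(4a)^j · √(π/(2a)), odd powers integrate to 0; here √(π/(2a)) = 0.94205. Derivatives: Ψ′ = (ik − 2au)·Ψ, Ψ″ = ((ik − 2au)² − 2a)·Ψ; the odd-in-u pieces drop out.
State is unnormalized: ∫|Ψ|² dx = 0.94205, and ∫Ψ*·(−ħ²/2m · Ψ'') dx = 0.50642, so ⟨T⟩ = 0.50642 / 0.94205.
⟨T⟩ = 0.53757.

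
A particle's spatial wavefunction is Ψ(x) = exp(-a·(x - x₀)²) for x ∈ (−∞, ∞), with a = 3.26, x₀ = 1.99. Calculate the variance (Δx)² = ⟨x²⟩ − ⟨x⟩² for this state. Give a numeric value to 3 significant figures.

0.0767

Compute ⟨x⟩ and ⟨x²⟩ separately, then (Δx)² = ⟨x²⟩ − ⟨x⟩².
Gaussian moments (u = x − x₀): ∫u^(2j)·e^(−2au²) du = (2j−1)!!/(4a)^j · √(π/(2a)), odd powers integrate to 0; here √(π/(2a)) = 0.69415.
Normalization: ∫|Ψ|² dx = 0.69415.
⟨x⟩ = 1.9900 and ⟨x²⟩ = 4.0368.
(Δx)² = 4.0368 − (1.9900)² = 0.076687.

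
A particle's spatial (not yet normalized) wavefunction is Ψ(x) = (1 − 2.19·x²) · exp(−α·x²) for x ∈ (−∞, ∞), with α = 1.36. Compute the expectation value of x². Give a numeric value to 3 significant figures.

⟨x²⟩ = ∫ x²·|Ψ|² dx / ∫|Ψ|² dx (integrals over the domain).
Expand each integrand as polynomial × e^(−2αx²) and use ∫x^(2j)·e^(−2αx²) dx = (2j−1)!!/(4α)^j · √(π/(2α)), odd powers → 0; here √(π/(2α)) = 1.0747.
State is unnormalized: ∫|Ψ|² dx = 0.73193, and ∫Ψ*·x²·Ψ dx = 0.20063, so ⟨x²⟩ = 0.20063 / 0.73193.
⟨x²⟩ = 0.27411.

0.274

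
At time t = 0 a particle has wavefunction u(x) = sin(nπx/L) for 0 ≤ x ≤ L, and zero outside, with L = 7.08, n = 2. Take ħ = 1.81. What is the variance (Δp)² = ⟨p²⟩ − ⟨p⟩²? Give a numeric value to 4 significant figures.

Compute ⟨p⟩ and ⟨p²⟩ separately; (Δp)² = ⟨p²⟩ − ⟨p⟩².
d/dx sin(nπx/L) = (nπ/L)·cos(nπx/L) and d²/dx² sin(nπx/L) = −(nπ/L)²·sin(nπx/L); on 0 ≤ x ≤ L, ∫sin²(nπx/L) dx = L/2 and ∫sin(nπx/L)·cos(nπx/L) dx = 0.
Normalization: ∫|u|² dx = 3.5400.
⟨p⟩ = 0.0000 and ⟨p²⟩ = 2.5802.
(Δp)² = 2.5802 − (0.0000)² = 2.5802.

2.580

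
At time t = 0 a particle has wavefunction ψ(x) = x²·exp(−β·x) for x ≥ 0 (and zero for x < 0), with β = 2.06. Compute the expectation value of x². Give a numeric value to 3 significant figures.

⟨x²⟩ = ∫ x²·|ψ|² dx / ∫|ψ|² dx (integrals over the domain).
Every integrand reduces to terms xʲ·e^(−2βx) on [0, ∞); use ∫₀^∞ xʲ·e^(−2βx) dx = j!/(2β)^(j+1).
State is unnormalized: ∫|ψ|² dx = 0.020217, and ∫ψ*·x²·ψ dx = 0.035732, so ⟨x²⟩ = 0.035732 / 0.020217.
⟨x²⟩ = 1.7674.

1.77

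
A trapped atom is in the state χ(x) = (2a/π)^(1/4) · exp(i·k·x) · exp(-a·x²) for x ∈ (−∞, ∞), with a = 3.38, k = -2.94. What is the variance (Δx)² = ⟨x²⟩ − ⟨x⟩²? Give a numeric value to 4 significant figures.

0.07396

Compute ⟨x⟩ and ⟨x²⟩ separately, then (Δx)² = ⟨x²⟩ − ⟨x⟩².
Gaussian moments: ∫x^(2j)·e^(−2ax²) dx = (2j−1)!!/(4a)^j · √(π/(2a)), odd powers integrate to 0; here √(π/(2a)) = 0.68171.
⟨x⟩ = 0.0000 and ⟨x²⟩ = 0.073964.
(Δx)² = 0.073964 − (0.0000)² = 0.073964.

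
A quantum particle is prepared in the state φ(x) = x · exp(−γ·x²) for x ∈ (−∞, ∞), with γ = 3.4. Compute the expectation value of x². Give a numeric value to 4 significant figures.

0.2206

⟨x²⟩ = ∫ x²·|φ|² dx / ∫|φ|² dx (integrals over the domain).
Expand each integrand as polynomial × e^(−2γx²) and use ∫x^(2j)·e^(−2γx²) dx = (2j−1)!!/(4γ)^j · √(π/(2γ)), odd powers → 0; here √(π/(2γ)) = 0.67971.
State is unnormalized: ∫|φ|² dx = 0.049978, and ∫φ*·x²·φ dx = 0.011025, so ⟨x²⟩ = 0.011025 / 0.049978.
⟨x²⟩ = 0.22059.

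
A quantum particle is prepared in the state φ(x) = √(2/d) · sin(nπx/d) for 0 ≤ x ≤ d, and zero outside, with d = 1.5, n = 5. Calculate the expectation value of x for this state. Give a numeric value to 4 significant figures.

⟨x⟩ = ∫ x·|φ|² dx (integrals over the domain).
With sin²θ = (1 − cos2θ)/2 on 0 ≤ x ≤ d: ∫sin²(nπx/d) dx = d/2, ∫x·sin²(nπx/d) dx = d²/4, ∫x²·sin²(nπx/d) dx = d³·(1/6 − 1/(4n²π²)); higher powers xᵏ the same way, integrating xᵏ·cos(2nπx/d) by parts.
⟨x⟩ = 0.75000.

0.7500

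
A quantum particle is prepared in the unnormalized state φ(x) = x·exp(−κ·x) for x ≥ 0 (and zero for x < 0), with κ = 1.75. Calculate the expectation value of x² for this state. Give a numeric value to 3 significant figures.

0.980

⟨x²⟩ = ∫ x²·|φ|² dx / ∫|φ|² dx (integrals over the domain).
Every integrand reduces to terms xʲ·e^(−2κx) on [0, ∞); use ∫₀^∞ xʲ·e^(−2κx) dx = j!/(2κ)^(j+1).
State is unnormalized: ∫|φ|² dx = 0.046647, and ∫φ*·x²·φ dx = 0.045695, so ⟨x²⟩ = 0.045695 / 0.046647.
⟨x²⟩ = 0.97959.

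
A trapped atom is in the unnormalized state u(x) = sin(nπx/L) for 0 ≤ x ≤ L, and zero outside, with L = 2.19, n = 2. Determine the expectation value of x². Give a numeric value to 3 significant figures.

⟨x²⟩ = ∫ x²·|u|² dx / ∫|u|² dx (integrals over the domain).
With sin²θ = (1 − cos2θ)/2 on 0 ≤ x ≤ L: ∫sin²(nπx/L) dx = L/2, ∫x·sin²(nπx/L) dx = L²/4, ∫x²·sin²(nπx/L) dx = L³·(1/6 − 1/(4n²π²)); higher powers xᵏ the same way, integrating xᵏ·cos(2nπx/L) by parts.
State is unnormalized: ∫|u|² dx = 1.0950, and ∫u*·x²·u dx = 1.6841, so ⟨x²⟩ = 1.6841 / 1.0950.
⟨x²⟩ = 1.5380.

1.54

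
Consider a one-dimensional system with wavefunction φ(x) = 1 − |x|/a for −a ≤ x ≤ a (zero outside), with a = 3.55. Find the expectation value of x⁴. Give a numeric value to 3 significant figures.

⟨x⁴⟩ = ∫ x⁴·|φ|² dx / ∫|φ|² dx (integrals over the domain).
φ is even, so ∫ over [−a, a] = 2∫₀ᵃ with φ = 1 − x/a there: ∫₀ᵃ (1 − x/a)² dx = a/3, ∫₀ᵃ x²(1 − x/a)² dx = a³/30, ∫₀ᵃ x⁴(1 − x/a)² dx = a⁵/105.
State is unnormalized: ∫|φ|² dx = 2.3667, and ∫φ*·x⁴·φ dx = 10.739, so ⟨x⁴⟩ = 10.739 / 2.3667.
⟨x⁴⟩ = 4.5378.

4.54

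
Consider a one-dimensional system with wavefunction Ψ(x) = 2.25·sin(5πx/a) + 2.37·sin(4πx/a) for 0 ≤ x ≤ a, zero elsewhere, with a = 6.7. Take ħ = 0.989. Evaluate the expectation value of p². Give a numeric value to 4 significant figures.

4.358

p² Ψ = −ħ² d²Ψ/dx²; ⟨p²⟩ = −ħ² ∫ Ψ*·Ψ'' dx / ∫|Ψ|² dx.
d²/dx² sin(jπx/a) = −(jπ/a)²·sin(jπx/a); on 0 ≤ x ≤ a, ∫sin²(jπx/a) dx = a/2 and ∫sin(jπx/a)·sin(lπx/a) dx = 0 for j ≠ l, so only diagonal terms survive in ∫|Ψ|² and ∫Ψ·Ψ″; ∫Ψ·Ψ′ dx = [Ψ²/2] between the walls = 0.
State is unnormalized: ∫|Ψ|² dx = 35.776, and ∫Ψ*·(−ħ² Ψ'') dx = 155.92, so ⟨p²⟩ = 155.92 / 35.776.
⟨p²⟩ = 4.3583.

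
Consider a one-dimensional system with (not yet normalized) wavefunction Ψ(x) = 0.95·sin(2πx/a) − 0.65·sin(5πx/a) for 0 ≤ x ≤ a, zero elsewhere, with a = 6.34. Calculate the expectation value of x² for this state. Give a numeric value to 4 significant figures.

⟨x²⟩ = ∫ x²·|Ψ|² dx / ∫|Ψ|² dx (integrals over the domain).
On 0 ≤ x ≤ a (j ≠ l): ∫sin²(jπx/a) dx = a/2, ∫sin(jπx/a)·sin(lπx/a) dx = 0; diagonal moments ∫x·sin²(jπx/a) dx = a²/4, ∫x²·sin²(jπx/a) dx = a³·(1/6 − 1/(4j²π²)); cross terms ∫x·sin(jπx/a)·sin(lπx/a) dx = 0 for j + l even and −4jla²/(π²(j² − l²)²) for j + l odd, ∫x²·sin(jπx/a)·sin(lπx/a) dx = (−1)^(j+l)·4jla³/(π²(j² − l²)²); higher powers the same way via product-to-sum and parts.
State is unnormalized: ∫|Ψ|² dx = 4.2003, and ∫Ψ*·x²·Ψ dx = 57.604, so ⟨x²⟩ = 57.604 / 4.2003.
⟨x²⟩ = 13.714.

13.71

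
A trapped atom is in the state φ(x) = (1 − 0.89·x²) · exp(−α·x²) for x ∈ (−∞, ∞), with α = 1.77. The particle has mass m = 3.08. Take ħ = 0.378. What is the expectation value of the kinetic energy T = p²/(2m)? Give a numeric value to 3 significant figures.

0.0703

T = −(ħ²/2m) d²/dx², so ⟨T⟩ = −(ħ²/2m) ∫ φ*·φ'' dx / ∫|φ|² dx; with m = 3.08.
Expand each integrand as polynomial × e^(−2αx²) and use ∫x^(2j)·e^(−2αx²) dx = (2j−1)!!/(4α)^j · √(π/(2α)), odd powers → 0; here √(π/(2α)) = 0.94205. Differentiate with the product rule, d/dx e^(−αx²) = −2αx·e^(−αx²).
State is unnormalized: ∫|φ|² dx = 0.74986, and ∫φ*·(−ħ²/2m · φ'') dx = 0.052679, so ⟨T⟩ = 0.052679 / 0.74986.
⟨T⟩ = 0.070251.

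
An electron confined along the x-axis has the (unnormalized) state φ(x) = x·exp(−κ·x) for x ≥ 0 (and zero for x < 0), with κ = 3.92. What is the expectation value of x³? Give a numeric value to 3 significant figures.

⟨x³⟩ = ∫ x³·|φ|² dx / ∫|φ|² dx (integrals over the domain).
Every integrand reduces to terms xʲ·e^(−2κx) on [0, ∞); use ∫₀^∞ xʲ·e^(−2κx) dx = j!/(2κ)^(j+1).
State is unnormalized: ∫|φ|² dx = 0.0041503, and ∫φ*·x³·φ dx = 0.00051676, so ⟨x³⟩ = 0.00051676 / 0.0041503.
⟨x³⟩ = 0.12451.

0.125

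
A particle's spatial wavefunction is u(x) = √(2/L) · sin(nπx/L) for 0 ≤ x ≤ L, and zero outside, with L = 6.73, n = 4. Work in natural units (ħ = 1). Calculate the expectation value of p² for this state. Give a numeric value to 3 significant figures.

p² u = −ħ² d²u/dx²; ⟨p²⟩ = −ħ² ∫ u*·u'' dx.
d/dx sin(nπx/L) = (nπ/L)·cos(nπx/L) and d²/dx² sin(nπx/L) = −(nπ/L)²·sin(nπx/L); on 0 ≤ x ≤ L, ∫sin²(nπx/L) dx = L/2 and ∫sin(nπx/L)·cos(nπx/L) dx = 0.
⟨p²⟩ = 3.4865.

3.49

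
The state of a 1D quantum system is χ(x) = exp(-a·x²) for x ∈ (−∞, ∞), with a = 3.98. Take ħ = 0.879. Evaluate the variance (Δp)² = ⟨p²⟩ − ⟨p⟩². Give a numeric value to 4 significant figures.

3.075

Compute ⟨p⟩ and ⟨p²⟩ separately; (Δp)² = ⟨p²⟩ − ⟨p⟩².
Gaussian moments: ∫x^(2j)·e^(−2ax²) dx = (2j−1)!!/(4a)^j · √(π/(2a)), odd powers integrate to 0; here √(π/(2a)) = 0.62823. Derivatives: d/dx e^(−ax²) = −2ax·e^(−ax²), d²/dx² e^(−ax²) = (4a²x² − 2a)·e^(−ax²).
Normalization: ∫|χ|² dx = 0.62823.
⟨p⟩ = 0.0000 and ⟨p²⟩ = 3.0751.
(Δp)² = 3.0751 − (0.0000)² = 3.0751.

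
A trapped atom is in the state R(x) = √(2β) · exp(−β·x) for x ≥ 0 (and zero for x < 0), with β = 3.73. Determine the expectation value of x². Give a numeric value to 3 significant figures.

⟨x²⟩ = ∫ x²·|R|² dx (integrals over the domain).
Every integrand reduces to terms xʲ·e^(−2βx) on [0, ∞); use ∫₀^∞ xʲ·e^(−2βx) dx = j!/(2β)^(j+1).
⟨x²⟩ = 0.035938.

0.0359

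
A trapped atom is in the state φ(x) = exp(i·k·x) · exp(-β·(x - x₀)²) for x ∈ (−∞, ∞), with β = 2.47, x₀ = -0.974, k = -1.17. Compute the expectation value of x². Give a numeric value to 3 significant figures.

⟨x²⟩ = ∫ x²·|φ|² dx / ∫|φ|² dx (integrals over the domain).
Gaussian moments (u = x − x₀): ∫u^(2j)·e^(−2βu²) du = (2j−1)!!/(4β)^j · √(π/(2β)), odd powers integrate to 0; here √(π/(2β)) = 0.79746.
State is unnormalized: ∫|φ|² dx = 0.79746, and ∫φ*·x²·φ dx = 0.83725, so ⟨x²⟩ = 0.83725 / 0.79746.
⟨x²⟩ = 1.0499.

1.05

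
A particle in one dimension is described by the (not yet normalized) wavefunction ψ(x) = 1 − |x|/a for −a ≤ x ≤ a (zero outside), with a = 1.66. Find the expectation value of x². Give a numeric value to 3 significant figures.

⟨x²⟩ = ∫ x²·|ψ|² dx / ∫|ψ|² dx (integrals over the domain).
ψ is even, so ∫ over [−a, a] = 2∫₀ᵃ with ψ = 1 − x/a there: ∫₀ᵃ (1 − x/a)² dx = a/3, ∫₀ᵃ x²(1 − x/a)² dx = a³/30, ∫₀ᵃ x⁴(1 − x/a)² dx = a⁵/105.
State is unnormalized: ∫|ψ|² dx = 1.1067, and ∫ψ*·x²·ψ dx = 0.30495, so ⟨x²⟩ = 0.30495 / 1.1067.
⟨x²⟩ = 0.27556.

0.276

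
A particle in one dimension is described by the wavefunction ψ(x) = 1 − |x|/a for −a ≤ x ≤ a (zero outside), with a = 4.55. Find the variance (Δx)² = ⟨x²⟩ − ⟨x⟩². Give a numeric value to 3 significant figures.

Compute ⟨x⟩ and ⟨x²⟩ separately, then (Δx)² = ⟨x²⟩ − ⟨x⟩².
ψ is even, so ∫ over [−a, a] = 2∫₀ᵃ with ψ = 1 − x/a there: ∫₀ᵃ (1 − x/a)² dx = a/3, ∫₀ᵃ x²(1 − x/a)² dx = a³/30, ∫₀ᵃ x⁴(1 − x/a)² dx = a⁵/105.
Normalization: ∫|ψ|² dx = 3.0333.
⟨x⟩ = 0.0000 and ⟨x²⟩ = 2.0703.
(Δx)² = 2.0703 − (0.0000)² = 2.0703.

2.07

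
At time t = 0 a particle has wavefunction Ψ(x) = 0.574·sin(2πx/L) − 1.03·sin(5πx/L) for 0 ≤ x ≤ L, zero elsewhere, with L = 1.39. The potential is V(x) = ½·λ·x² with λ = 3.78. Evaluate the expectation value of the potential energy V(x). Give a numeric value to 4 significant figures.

1.258

⟨V⟩ = ∫ V(x)·|Ψ|² dx / ∫|Ψ|² dx.
On 0 ≤ x ≤ L (j ≠ l): ∫sin²(jπx/L) dx = L/2, ∫sin(jπx/L)·sin(lπx/L) dx = 0; diagonal moments ∫x·sin²(jπx/L) dx = L²/4, ∫x²·sin²(jπx/L) dx = L³·(1/6 − 1/(4j²π²)); cross terms ∫x·sin(jπx/L)·sin(lπx/L) dx = 0 for j + l even and −4jlL²/(π²(j² − l²)²) for j + l odd, ∫x²·sin(jπx/L)·sin(lπx/L) dx = (−1)^(j+l)·4jlL³/(π²(j² − l²)²); higher powers the same way via product-to-sum and parts.
State is unnormalized: ∫|Ψ|² dx = 0.96631, and ∫Ψ*·V(x)·Ψ dx = 1.2153, so ⟨V⟩ = 1.2153 / 0.96631.
⟨V⟩ = 1.2577.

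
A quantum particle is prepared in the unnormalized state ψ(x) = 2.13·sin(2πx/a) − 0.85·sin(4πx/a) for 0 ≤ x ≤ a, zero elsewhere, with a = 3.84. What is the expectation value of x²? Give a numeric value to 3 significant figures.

4.29

⟨x²⟩ = ∫ x²·|ψ|² dx / ∫|ψ|² dx (integrals over the domain).
On 0 ≤ x ≤ a (j ≠ l): ∫sin²(jπx/a) dx = a/2, ∫sin(jπx/a)·sin(lπx/a) dx = 0; diagonal moments ∫x·sin²(jπx/a) dx = a²/4, ∫x²·sin²(jπx/a) dx = a³·(1/6 − 1/(4j²π²)); cross terms ∫x·sin(jπx/a)·sin(lπx/a) dx = 0 for j + l even and −4jla²/(π²(j² − l²)²) for j + l odd, ∫x²·sin(jπx/a)·sin(lπx/a) dx = (−1)^(j+l)·4jla³/(π²(j² − l²)²); higher powers the same way via product-to-sum and parts.
State is unnormalized: ∫|ψ|² dx = 10.098, and ∫ψ*·x²·ψ dx = 43.326, so ⟨x²⟩ = 43.326 / 10.098.
⟨x²⟩ = 4.2905.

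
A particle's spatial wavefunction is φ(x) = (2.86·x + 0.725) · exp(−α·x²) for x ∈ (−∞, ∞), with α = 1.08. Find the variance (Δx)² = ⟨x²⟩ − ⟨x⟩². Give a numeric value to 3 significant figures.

Compute ⟨x⟩ and ⟨x²⟩ separately, then (Δx)² = ⟨x²⟩ − ⟨x⟩².
Expand each integrand as polynomial × e^(−2αx²) and use ∫x^(2j)·e^(−2αx²) dx = (2j−1)!!/(4α)^j · √(π/(2α)), odd powers → 0; here √(π/(2α)) = 1.2060.
Normalization: ∫|φ|² dx = 2.9174.
⟨x⟩ = 0.39683 and ⟨x²⟩ = 0.59385.
(Δx)² = 0.59385 − (0.39683)² = 0.43637.

0.436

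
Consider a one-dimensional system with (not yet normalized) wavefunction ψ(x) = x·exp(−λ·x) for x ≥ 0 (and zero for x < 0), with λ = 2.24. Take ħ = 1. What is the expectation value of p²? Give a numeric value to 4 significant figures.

p² ψ = −ħ² d²ψ/dx²; ⟨p²⟩ = −ħ² ∫ ψ*·ψ'' dx / ∫|ψ|² dx.
Differentiate x·exp(−λ·x) with the product rule; every integrand then reduces to terms xʲ·e^(−2λx) on [0, ∞), with ∫₀^∞ xʲ·e^(−2λx) dx = j!/(2λ)^(j+1).
State is unnormalized: ∫|ψ|² dx = 0.022243, and ∫ψ*·(−ħ² ψ'') dx = 0.11161, so ⟨p²⟩ = 0.11161 / 0.022243.
⟨p²⟩ = 5.0176.

5.018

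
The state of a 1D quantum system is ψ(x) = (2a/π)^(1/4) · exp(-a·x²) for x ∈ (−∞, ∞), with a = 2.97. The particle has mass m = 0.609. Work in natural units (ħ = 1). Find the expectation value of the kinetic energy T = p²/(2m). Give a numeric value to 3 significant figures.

2.44

T = −(ħ²/2m) d²/dx², so ⟨T⟩ = −(ħ²/2m) ∫ ψ*·ψ'' dx; with m = 0.609.
Gaussian moments: ∫x^(2j)·e^(−2ax²) dx = (2j−1)!!/(4a)^j · √(π/(2a)), odd powers integrate to 0; here √(π/(2a)) = 0.72725. Derivatives: d/dx e^(−ax²) = −2ax·e^(−ax²), d²/dx² e^(−ax²) = (4a²x² − 2a)·e^(−ax²).
⟨T⟩ = 2.4384.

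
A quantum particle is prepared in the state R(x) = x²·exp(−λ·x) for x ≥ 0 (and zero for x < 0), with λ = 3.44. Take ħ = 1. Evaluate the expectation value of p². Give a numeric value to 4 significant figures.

3.945

p² R = −ħ² d²R/dx²; ⟨p²⟩ = −ħ² ∫ R*·R'' dx / ∫|R|² dx.
Differentiate x²·exp(−λ·x) with the product rule; every integrand then reduces to terms xʲ·e^(−2λx) on [0, ∞), with ∫₀^∞ xʲ·e^(−2λx) dx = j!/(2λ)^(j+1).
State is unnormalized: ∫|R|² dx = 0.0015569, and ∫R*·(−ħ² R'') dx = 0.0061414, so ⟨p²⟩ = 0.0061414 / 0.0015569.
⟨p²⟩ = 3.9445.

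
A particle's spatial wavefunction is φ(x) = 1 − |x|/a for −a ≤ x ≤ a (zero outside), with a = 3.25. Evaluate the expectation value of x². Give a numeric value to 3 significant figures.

1.06

⟨x²⟩ = ∫ x²·|φ|² dx / ∫|φ|² dx (integrals over the domain).
φ is even, so ∫ over [−a, a] = 2∫₀ᵃ with φ = 1 − x/a there: ∫₀ᵃ (1 − x/a)² dx = a/3, ∫₀ᵃ x²(1 − x/a)² dx = a³/30, ∫₀ᵃ x⁴(1 − x/a)² dx = a⁵/105.
State is unnormalized: ∫|φ|² dx = 2.1667, and ∫φ*·x²·φ dx = 2.2885, so ⟨x²⟩ = 2.2885 / 2.1667.
⟨x²⟩ = 1.0563.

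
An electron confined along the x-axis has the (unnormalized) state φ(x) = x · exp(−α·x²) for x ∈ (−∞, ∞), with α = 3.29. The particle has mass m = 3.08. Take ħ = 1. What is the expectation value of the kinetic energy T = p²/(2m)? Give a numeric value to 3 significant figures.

1.60

T = −(ħ²/2m) d²/dx², so ⟨T⟩ = −(ħ²/2m) ∫ φ*·φ'' dx / ∫|φ|² dx; with m = 3.08.
Expand each integrand as polynomial × e^(−2αx²) and use ∫x^(2j)·e^(−2αx²) dx = (2j−1)!!/(4α)^j · √(π/(2α)), odd powers → 0; here √(π/(2α)) = 0.69097. Differentiate with the product rule, d/dx e^(−αx²) = −2αx·e^(−αx²).
State is unnormalized: ∫|φ|² dx = 0.052506, and ∫φ*·(−ħ²/2m · φ'') dx = 0.084128, so ⟨T⟩ = 0.084128 / 0.052506.
⟨T⟩ = 1.6023.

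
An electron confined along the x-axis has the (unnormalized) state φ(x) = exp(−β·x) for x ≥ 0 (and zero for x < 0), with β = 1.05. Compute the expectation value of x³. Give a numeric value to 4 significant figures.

⟨x³⟩ = ∫ x³·|φ|² dx / ∫|φ|² dx (integrals over the domain).
Every integrand reduces to terms xʲ·e^(−2βx) on [0, ∞); use ∫₀^∞ xʲ·e^(−2βx) dx = j!/(2β)^(j+1).
State is unnormalized: ∫|φ|² dx = 0.47619, and ∫φ*·x³·φ dx = 0.30851, so ⟨x³⟩ = 0.30851 / 0.47619.
⟨x³⟩ = 0.64788.

0.6479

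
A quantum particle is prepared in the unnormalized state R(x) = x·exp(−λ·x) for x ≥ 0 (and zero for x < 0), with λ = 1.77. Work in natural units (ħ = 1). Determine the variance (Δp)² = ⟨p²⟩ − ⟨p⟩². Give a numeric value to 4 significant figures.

Compute ⟨p⟩ and ⟨p²⟩ separately; (Δp)² = ⟨p²⟩ − ⟨p⟩².
Differentiate x·exp(−λ·x) with the product rule; every integrand then reduces to terms xʲ·e^(−2λx) on [0, ∞), with ∫₀^∞ xʲ·e^(−2λx) dx = j!/(2λ)^(j+1).
Normalization: ∫|R|² dx = 0.045084.
⟨p⟩ = 0.0000 and ⟨p²⟩ = 3.1329.
(Δp)² = 3.1329 − (0.0000)² = 3.1329.

3.133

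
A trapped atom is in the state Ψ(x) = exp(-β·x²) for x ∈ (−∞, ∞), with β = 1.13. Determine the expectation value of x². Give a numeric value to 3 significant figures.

⟨x²⟩ = ∫ x²·|Ψ|² dx / ∫|Ψ|² dx (integrals over the domain).
Gaussian moments: ∫x^(2j)·e^(−2βx²) dx = (2j−1)!!/(4β)^j · √(π/(2β)), odd powers integrate to 0; here √(π/(2β)) = 1.1790.
State is unnormalized: ∫|Ψ|² dx = 1.1790, and ∫Ψ*·x²·Ψ dx = 0.26084, so ⟨x²⟩ = 0.26084 / 1.1790.
⟨x²⟩ = 0.22124.

0.221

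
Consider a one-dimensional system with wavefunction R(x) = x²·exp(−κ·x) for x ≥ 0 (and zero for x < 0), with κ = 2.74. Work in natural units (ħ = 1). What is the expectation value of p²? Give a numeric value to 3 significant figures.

2.50

p² R = −ħ² d²R/dx²; ⟨p²⟩ = −ħ² ∫ R*·R'' dx / ∫|R|² dx.
Differentiate x²·exp(−κ·x) with the product rule; every integrand then reduces to terms xʲ·e^(−2κx) on [0, ∞), with ∫₀^∞ xʲ·e^(−2κx) dx = j!/(2κ)^(j+1).
State is unnormalized: ∫|R|² dx = 0.0048563, and ∫R*·(−ħ² R'') dx = 0.012153, so ⟨p²⟩ = 0.012153 / 0.0048563.
⟨p²⟩ = 2.5025.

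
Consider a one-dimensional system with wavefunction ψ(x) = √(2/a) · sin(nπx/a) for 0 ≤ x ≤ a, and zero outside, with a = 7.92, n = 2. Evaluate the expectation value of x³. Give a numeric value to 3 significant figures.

⟨x³⟩ = ∫ x³·|ψ|² dx (integrals over the domain).
With sin²θ = (1 − cos2θ)/2 on 0 ≤ x ≤ a: ∫sin²(nπx/a) dx = a/2, ∫x·sin²(nπx/a) dx = a²/4, ∫x²·sin²(nπx/a) dx = a³·(1/6 − 1/(4n²π²)); higher powers xᵏ the same way, integrating xᵏ·cos(2nπx/a) by parts.
⟨x³⟩ = 114.76.

115.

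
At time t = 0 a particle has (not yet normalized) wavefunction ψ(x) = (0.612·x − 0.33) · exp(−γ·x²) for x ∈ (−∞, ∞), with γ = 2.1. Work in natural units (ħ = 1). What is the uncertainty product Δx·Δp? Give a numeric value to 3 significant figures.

Δx = √(⟨x²⟩−⟨x⟩²), Δp = √(⟨p²⟩−⟨p⟩²).
Expand each integrand as polynomial × e^(−2γx²) and use ∫x^(2j)·e^(−2γx²) dx = (2j−1)!!/(4γ)^j · √(π/(2γ)), odd powers → 0; here √(π/(2γ)) = 0.86487. Differentiate with the product rule, d/dx e^(−γx²) = −2γx·e^(−γx²).
Normalization: ∫|ψ|² dx = 0.13275.
⟨x⟩ = -0.31329, ⟨x²⟩ = 0.18821 ⇒ Δx = 0.30011.
⟨p⟩ = 0.0000, ⟨p²⟩ = 3.3201 ⇒ Δp = 1.8221.
Δx·Δp = 0.54684.

0.547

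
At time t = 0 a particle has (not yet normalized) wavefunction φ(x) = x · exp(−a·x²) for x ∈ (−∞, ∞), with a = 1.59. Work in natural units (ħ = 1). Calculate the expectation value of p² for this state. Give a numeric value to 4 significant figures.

p² φ = −ħ² d²φ/dx²; ⟨p²⟩ = −ħ² ∫ φ*·φ'' dx / ∫|φ|² dx.
Expand each integrand as polynomial × e^(−2ax²) and use ∫x^(2j)·e^(−2ax²) dx = (2j−1)!!/(4a)^j · √(π/(2a)), odd powers → 0; here √(π/(2a)) = 0.99394. Differentiate with the product rule, d/dx e^(−ax²) = −2ax·e^(−ax²).
State is unnormalized: ∫|φ|² dx = 0.15628, and ∫φ*·(−ħ² φ'') dx = 0.74546, so ⟨p²⟩ = 0.74546 / 0.15628.
⟨p²⟩ = 4.7700.

4.770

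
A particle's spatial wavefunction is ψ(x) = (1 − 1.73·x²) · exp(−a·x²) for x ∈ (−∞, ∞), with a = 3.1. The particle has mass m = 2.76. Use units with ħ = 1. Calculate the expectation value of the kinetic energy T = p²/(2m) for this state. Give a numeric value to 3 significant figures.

1.02

T = −(ħ²/2m) d²/dx², so ⟨T⟩ = −(ħ²/2m) ∫ ψ*·ψ'' dx / ∫|ψ|² dx; with m = 2.76.
Expand each integrand as polynomial × e^(−2ax²) and use ∫x^(2j)·e^(−2ax²) dx = (2j−1)!!/(4a)^j · √(π/(2a)), odd powers → 0; here √(π/(2a)) = 0.71183. Differentiate with the product rule, d/dx e^(−ax²) = −2ax·e^(−ax²).
State is unnormalized: ∫|ψ|² dx = 0.55478, and ∫ψ*·(−ħ²/2m · ψ'') dx = 0.56578, so ⟨T⟩ = 0.56578 / 0.55478.
⟨T⟩ = 1.0198.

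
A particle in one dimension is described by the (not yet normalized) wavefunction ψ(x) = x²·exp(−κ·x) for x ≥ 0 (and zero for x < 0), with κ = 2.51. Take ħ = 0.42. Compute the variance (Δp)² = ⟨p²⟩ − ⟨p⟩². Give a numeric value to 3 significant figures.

Compute ⟨p⟩ and ⟨p²⟩ separately; (Δp)² = ⟨p²⟩ − ⟨p⟩².
Differentiate x²·exp(−κ·x) with the product rule; every integrand then reduces to terms xʲ·e^(−2κx) on [0, ∞), with ∫₀^∞ xʲ·e^(−2κx) dx = j!/(2κ)^(j+1).
Normalization: ∫|ψ|² dx = 0.0075282.
⟨p⟩ = 0.0000 and ⟨p²⟩ = 0.37045.
(Δp)² = 0.37045 − (0.0000)² = 0.37045.

0.370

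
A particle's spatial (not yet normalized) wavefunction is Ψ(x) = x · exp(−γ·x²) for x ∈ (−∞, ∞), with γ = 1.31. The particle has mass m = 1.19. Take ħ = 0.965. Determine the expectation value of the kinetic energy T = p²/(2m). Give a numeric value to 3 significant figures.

1.54

T = −(ħ²/2m) d²/dx², so ⟨T⟩ = −(ħ²/2m) ∫ Ψ*·Ψ'' dx / ∫|Ψ|² dx; with m = 1.19.
Expand each integrand as polynomial × e^(−2γx²) and use ∫x^(2j)·e^(−2γx²) dx = (2j−1)!!/(4γ)^j · √(π/(2γ)), odd powers → 0; here √(π/(2γ)) = 1.0950. Differentiate with the product rule, d/dx e^(−γx²) = −2γx·e^(−γx²).
State is unnormalized: ∫|Ψ|² dx = 0.20897, and ∫Ψ*·(−ħ²/2m · Ψ'') dx = 0.32134, so ⟨T⟩ = 0.32134 / 0.20897.
⟨T⟩ = 1.5377.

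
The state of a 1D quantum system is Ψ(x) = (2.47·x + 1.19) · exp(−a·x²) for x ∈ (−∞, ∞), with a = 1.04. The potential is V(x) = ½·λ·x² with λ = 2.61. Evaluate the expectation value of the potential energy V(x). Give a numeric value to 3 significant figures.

0.633

⟨V⟩ = ∫ V(x)·|Ψ|² dx / ∫|Ψ|² dx.
Expand each integrand as polynomial × e^(−2ax²) and use ∫x^(2j)·e^(−2ax²) dx = (2j−1)!!/(4a)^j · √(π/(2a)), odd powers → 0; here √(π/(2a)) = 1.2290.
State is unnormalized: ∫|Ψ|² dx = 3.5427, and ∫Ψ*·V(x)·Ψ dx = 2.2422, so ⟨V⟩ = 2.2422 / 3.5427.
⟨V⟩ = 0.63290.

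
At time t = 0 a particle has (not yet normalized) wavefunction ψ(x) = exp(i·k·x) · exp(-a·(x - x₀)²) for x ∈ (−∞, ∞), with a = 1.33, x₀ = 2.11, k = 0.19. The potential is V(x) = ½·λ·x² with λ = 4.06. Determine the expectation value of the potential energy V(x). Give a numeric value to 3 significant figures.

⟨V⟩ = ∫ V(x)·|ψ|² dx / ∫|ψ|² dx.
Gaussian moments (u = x − x₀): ∫u^(2j)·e^(−2au²) du = (2j−1)!!/(4a)^j · √(π/(2a)), odd powers integrate to 0; here √(π/(2a)) = 1.0868.
State is unnormalized: ∫|ψ|² dx = 1.0868, and ∫ψ*·V(x)·ψ dx = 10.237, so ⟨V⟩ = 10.237 / 1.0868.
⟨V⟩ = 9.4193.

9.42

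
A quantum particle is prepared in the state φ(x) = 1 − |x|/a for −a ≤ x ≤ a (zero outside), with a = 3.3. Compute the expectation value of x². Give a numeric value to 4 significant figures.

1.089

⟨x²⟩ = ∫ x²·|φ|² dx / ∫|φ|² dx (integrals over the domain).
φ is even, so ∫ over [−a, a] = 2∫₀ᵃ with φ = 1 − x/a there: ∫₀ᵃ (1 − x/a)² dx = a/3, ∫₀ᵃ x²(1 − x/a)² dx = a³/30, ∫₀ᵃ x⁴(1 − x/a)² dx = a⁵/105.
State is unnormalized: ∫|φ|² dx = 2.2000, and ∫φ*·x²·φ dx = 2.3958, so ⟨x²⟩ = 2.3958 / 2.2000.
⟨x²⟩ = 1.0890.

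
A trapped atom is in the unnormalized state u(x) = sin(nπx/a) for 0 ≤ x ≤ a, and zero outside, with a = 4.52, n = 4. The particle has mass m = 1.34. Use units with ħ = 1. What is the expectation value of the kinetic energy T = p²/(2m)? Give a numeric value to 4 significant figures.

2.884

T = −(ħ²/2m) d²/dx², so ⟨T⟩ = −(ħ²/2m) ∫ u*·u'' dx / ∫|u|² dx; with m = 1.34.
d/dx sin(nπx/a) = (nπ/a)·cos(nπx/a) and d²/dx² sin(nπx/a) = −(nπ/a)²·sin(nπx/a); on 0 ≤ x ≤ a, ∫sin²(nπx/a) dx = a/2 and ∫sin(nπx/a)·cos(nπx/a) dx = 0.
State is unnormalized: ∫|u|² dx = 2.2600, and ∫u*·(−ħ²/2m · u'') dx = 6.5180, so ⟨T⟩ = 6.5180 / 2.2600.
⟨T⟩ = 2.8841.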